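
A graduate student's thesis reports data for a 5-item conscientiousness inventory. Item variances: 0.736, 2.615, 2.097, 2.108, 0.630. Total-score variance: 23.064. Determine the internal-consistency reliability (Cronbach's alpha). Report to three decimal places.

sum of item variances = 0.736 + 2.615 + 2.097 + 2.108 + 0.630 = 8.186
α = (k/(k−1))·(1 − sum of item variances/Var(T)) = (5/4)·(1 − 8.186/23.064) = 0.806

α = 0.806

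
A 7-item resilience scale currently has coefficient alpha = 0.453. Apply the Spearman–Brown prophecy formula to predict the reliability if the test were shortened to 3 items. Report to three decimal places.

Length factor m = 3/7 = 0.4286
α' = m·α / (1 − (1−m)·α)
   = 3/7 × 0.453 / (1 − (1 − 3/7) × 0.453)
   = 0.1941 / 0.7411 = 0.262

predicted reliability = 0.262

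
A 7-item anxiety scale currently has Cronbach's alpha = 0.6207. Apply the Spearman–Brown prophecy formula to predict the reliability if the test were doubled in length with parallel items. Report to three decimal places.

Length factor m = 2
α' = m·α / (1 + (m−1)·α)
   = 2 × 0.6207 / (1 + (2 − 1) × 0.6207)
   = 1.2414 / 1.6207 = 0.766

predicted reliability = 0.766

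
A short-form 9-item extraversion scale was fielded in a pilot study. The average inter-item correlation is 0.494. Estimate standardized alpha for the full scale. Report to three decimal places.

Standardized α = k·r̄ / (1 + (k−1)·r̄) = 9 × 0.494 / (1 + 8 × 0.494)
  = 4.4460 / 4.9520 = 0.898

α = 0.898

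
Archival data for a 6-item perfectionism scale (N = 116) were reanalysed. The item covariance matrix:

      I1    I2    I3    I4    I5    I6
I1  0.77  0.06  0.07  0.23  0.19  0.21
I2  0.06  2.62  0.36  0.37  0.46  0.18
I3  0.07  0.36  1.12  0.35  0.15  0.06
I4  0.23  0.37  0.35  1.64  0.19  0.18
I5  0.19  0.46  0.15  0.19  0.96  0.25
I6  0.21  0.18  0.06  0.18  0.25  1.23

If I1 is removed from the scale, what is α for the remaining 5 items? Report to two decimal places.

α = 0.50

Remaining items: I2, I3, I4, I5, I6 (k = 5).
sum of item variances = 2.62 + 1.12 + 1.64 + 0.96 + 1.23 = 7.57
total variance = 7.57 + 2 × 2.55 = 12.67
α (item deleted) = (5/4)·(1 − 7.57/12.67) = 0.50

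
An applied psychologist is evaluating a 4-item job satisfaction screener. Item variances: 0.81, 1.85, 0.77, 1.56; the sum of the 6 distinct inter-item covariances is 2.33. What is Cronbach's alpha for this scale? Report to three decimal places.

Cronbach's alpha = 0.644

sum of item variances = 0.81 + 1.85 + 0.77 + 1.56 = 4.99
Sum of distinct covariances = 2.33
total variance = sum of item variances + 2·Σcov = 4.99 + 2 × 2.33 = 9.65
α = (4/3)·(1 − 4.99/9.65) = 0.644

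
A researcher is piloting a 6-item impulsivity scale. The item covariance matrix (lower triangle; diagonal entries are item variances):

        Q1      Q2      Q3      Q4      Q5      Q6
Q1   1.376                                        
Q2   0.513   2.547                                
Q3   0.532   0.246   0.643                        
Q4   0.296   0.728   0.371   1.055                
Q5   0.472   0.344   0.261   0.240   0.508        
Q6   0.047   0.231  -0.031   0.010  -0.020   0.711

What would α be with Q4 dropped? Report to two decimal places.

Remaining items: Q1, Q2, Q3, Q5, Q6 (k = 5).
ΣVar(i) = 1.376 + 2.547 + 0.643 + 0.508 + 0.711 = 5.785
Var(T) = 5.785 + 2 × 2.595 = 10.975
α (item deleted) = (5/4)·(1 − 5.785/10.975) = 0.59

α = 0.59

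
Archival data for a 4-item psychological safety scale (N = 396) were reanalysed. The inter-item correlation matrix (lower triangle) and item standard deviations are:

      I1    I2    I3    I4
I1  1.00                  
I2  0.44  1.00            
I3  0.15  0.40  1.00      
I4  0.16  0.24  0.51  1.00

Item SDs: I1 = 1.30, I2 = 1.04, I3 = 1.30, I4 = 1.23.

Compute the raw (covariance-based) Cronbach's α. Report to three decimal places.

Σσ²ᵢ = 1.30² + 1.04² + 1.30² + 1.23² = 5.9745
Covariances σ_ij = r_ij · s_i · s_j:
  σ(I1,I2) = 0.44 × 1.30 × 1.04 = 0.5949
  σ(I1,I3) = 0.15 × 1.30 × 1.30 = 0.2535
  σ(I1,I4) = 0.16 × 1.30 × 1.23 = 0.2558
  σ(I2,I3) = 0.40 × 1.04 × 1.30 = 0.5408
  σ(I2,I4) = 0.24 × 1.04 × 1.23 = 0.3070
  σ(I3,I4) = 0.51 × 1.30 × 1.23 = 0.8155
σ²_T = Σσ²ᵢ + 2·Σσ_ij = 5.9745 + 2 × 2.7675 = 11.5095
α = (4/3)·(1 − 5.9745/11.5095) = 0.641

Cronbach's α = 0.641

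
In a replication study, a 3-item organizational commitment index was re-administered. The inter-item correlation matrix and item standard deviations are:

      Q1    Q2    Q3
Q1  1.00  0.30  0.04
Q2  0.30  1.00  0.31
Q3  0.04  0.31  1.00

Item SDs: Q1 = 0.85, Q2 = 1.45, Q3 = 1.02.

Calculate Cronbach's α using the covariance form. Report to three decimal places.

Cronbach's α = 0.463

Σσ²ᵢ = 0.85² + 1.45² + 1.02² = 3.8654
Covariances σ_ij = r_ij · s_i · s_j:
  σ(Q1,Q2) = 0.30 × 0.85 × 1.45 = 0.3697
  σ(Q1,Q3) = 0.04 × 0.85 × 1.02 = 0.0347
  σ(Q2,Q3) = 0.31 × 1.45 × 1.02 = 0.4585
σ²_T = Σσ²ᵢ + 2·Σσ_ij = 3.8654 + 2 × 0.8629 = 5.5912
α = (3/2)·(1 − 3.8654/5.5912) = 0.463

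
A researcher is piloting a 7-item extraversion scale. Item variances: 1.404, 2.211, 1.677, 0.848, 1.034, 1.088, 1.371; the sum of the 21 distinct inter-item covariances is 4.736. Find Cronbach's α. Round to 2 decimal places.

ΣVar(i) = 1.404 + 2.211 + 1.677 + 0.848 + 1.034 + 1.088 + 1.371 = 9.633
Sum of distinct covariances = 4.736
Var(T) = ΣVar(i) + 2·Σcov = 9.633 + 2 × 4.736 = 19.105
α = (7/6)·(1 − 9.633/19.105) = 0.58

α = 0.58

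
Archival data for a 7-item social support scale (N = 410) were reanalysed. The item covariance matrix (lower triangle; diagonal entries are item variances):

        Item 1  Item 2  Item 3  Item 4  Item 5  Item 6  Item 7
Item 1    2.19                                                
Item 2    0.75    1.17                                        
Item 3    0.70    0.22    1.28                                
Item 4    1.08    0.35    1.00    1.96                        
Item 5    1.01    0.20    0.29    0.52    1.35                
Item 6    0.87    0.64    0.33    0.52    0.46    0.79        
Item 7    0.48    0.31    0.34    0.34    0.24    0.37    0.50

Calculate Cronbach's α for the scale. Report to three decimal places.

sum of item variances = 2.19 + 1.17 + 1.28 + 1.96 + 1.35 + 0.79 + 0.50 = 9.24
Sum of off-diagonal covariances = 11.02
σ²_T = 9.24 + 2 × 11.02 = 31.28
α = (k/(k−1))·(1 − sum of item variances/σ²_T) = (7/6)·(1 − 9.24/31.28) = 0.822

Cronbach's α = 0.822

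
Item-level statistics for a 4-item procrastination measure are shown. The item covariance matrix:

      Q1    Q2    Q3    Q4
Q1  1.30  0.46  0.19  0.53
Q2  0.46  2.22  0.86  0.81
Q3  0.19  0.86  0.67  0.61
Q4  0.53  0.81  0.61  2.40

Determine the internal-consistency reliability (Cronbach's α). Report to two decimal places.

Σσᵢ² = 1.30 + 2.22 + 0.67 + 2.40 = 6.59
Sum of the distinct covariances = 3.46
σ²_T = 6.59 + 2 × 3.46 = 13.51
α = (k/(k−1))·(1 − Σσᵢ²/σ²_T) = (4/3)·(1 − 6.59/13.51) = 0.68

α = 0.68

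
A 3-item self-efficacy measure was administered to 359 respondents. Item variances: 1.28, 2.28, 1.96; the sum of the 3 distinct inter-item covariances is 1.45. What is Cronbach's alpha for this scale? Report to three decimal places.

Σσᵢ² = 1.28 + 2.28 + 1.96 = 5.52
Sum of distinct covariances = 1.45
σ²_T = Σσᵢ² + 2·Σcov = 5.52 + 2 × 1.45 = 8.42
α = (3/2)·(1 − 5.52/8.42) = 0.517

Cronbach's alpha = 0.517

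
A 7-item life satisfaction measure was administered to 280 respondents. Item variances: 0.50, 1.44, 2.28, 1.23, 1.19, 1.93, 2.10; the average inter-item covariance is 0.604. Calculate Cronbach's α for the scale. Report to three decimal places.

Cronbach's α = 0.821

ΣVar(i) = 0.50 + 1.44 + 2.28 + 1.23 + 1.19 + 1.93 + 2.10 = 10.67
Sum of the 21 distinct covariances = 21 × 0.604 = 12.684
σ²_T = ΣVar(i) + 2·Σcov = 10.67 + 2 × 12.684 = 36.038
α = (7/6)·(1 − 10.67/36.038) = 0.821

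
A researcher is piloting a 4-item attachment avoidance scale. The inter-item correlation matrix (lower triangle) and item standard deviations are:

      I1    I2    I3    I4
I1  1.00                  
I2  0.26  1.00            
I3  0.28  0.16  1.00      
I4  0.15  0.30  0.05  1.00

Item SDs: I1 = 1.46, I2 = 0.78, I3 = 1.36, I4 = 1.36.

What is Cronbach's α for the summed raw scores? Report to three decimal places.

Σσ²ᵢ = 1.46² + 0.78² + 1.36² + 1.36² = 6.4392
Covariances σ_ij = r_ij · s_i · s_j:
  σ(I1,I2) = 0.26 × 1.46 × 0.78 = 0.2961
  σ(I1,I3) = 0.28 × 1.46 × 1.36 = 0.5560
  σ(I1,I4) = 0.15 × 1.46 × 1.36 = 0.2978
  σ(I2,I3) = 0.16 × 0.78 × 1.36 = 0.1697
  σ(I2,I4) = 0.30 × 0.78 × 1.36 = 0.3182
  σ(I3,I4) = 0.05 × 1.36 × 1.36 = 0.0925
σ²_T = Σσ²ᵢ + 2·Σσ_ij = 6.4392 + 2 × 1.7303 = 9.8998
α = (4/3)·(1 − 6.4392/9.8998) = 0.466

α = 0.466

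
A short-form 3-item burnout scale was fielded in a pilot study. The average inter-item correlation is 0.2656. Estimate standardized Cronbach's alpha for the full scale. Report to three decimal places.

standardized Cronbach's alpha = 0.520

Standardized α = k·r̄ / (1 + (k−1)·r̄) = 3 × 0.2656 / (1 + 2 × 0.2656)
  = 0.7968 / 1.5312 = 0.520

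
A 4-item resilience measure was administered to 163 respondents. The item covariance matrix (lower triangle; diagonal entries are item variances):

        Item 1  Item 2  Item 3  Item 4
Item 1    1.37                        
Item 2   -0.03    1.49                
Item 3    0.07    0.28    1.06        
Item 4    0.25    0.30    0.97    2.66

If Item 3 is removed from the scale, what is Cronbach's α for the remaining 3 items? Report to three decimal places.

Remaining items: Item 1, Item 2, Item 4 (k = 3).
sum of item variances = 1.37 + 1.49 + 2.66 = 5.52
σ²_total = 5.52 + 2 × 0.52 = 6.56
α (item deleted) = (3/2)·(1 − 5.52/6.56) = 0.238

Cronbach's α = 0.238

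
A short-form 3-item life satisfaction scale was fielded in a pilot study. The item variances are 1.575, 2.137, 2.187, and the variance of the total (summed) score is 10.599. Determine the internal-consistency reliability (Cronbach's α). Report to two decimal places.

Cronbach's α = 0.67

ΣVar(i) = 1.575 + 2.137 + 2.187 = 5.899
α = (k/(k−1))·(1 − ΣVar(i)/total variance) = (3/2)·(1 − 5.899/10.599) = 0.67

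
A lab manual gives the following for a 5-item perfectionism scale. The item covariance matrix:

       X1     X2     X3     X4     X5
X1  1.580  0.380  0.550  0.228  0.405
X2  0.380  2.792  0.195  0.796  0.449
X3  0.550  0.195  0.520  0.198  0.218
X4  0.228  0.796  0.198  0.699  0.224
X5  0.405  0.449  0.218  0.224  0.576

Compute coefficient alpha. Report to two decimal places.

coefficient alpha = 0.68

ΣVar(i) = 1.580 + 2.792 + 0.520 + 0.699 + 0.576 = 6.167
Σ_{i<j} σ_ij = 3.643
σ²_T = 6.167 + 2 × 3.643 = 13.453
α = (k/(k−1))·(1 − ΣVar(i)/σ²_T) = (5/4)·(1 − 6.167/13.453) = 0.68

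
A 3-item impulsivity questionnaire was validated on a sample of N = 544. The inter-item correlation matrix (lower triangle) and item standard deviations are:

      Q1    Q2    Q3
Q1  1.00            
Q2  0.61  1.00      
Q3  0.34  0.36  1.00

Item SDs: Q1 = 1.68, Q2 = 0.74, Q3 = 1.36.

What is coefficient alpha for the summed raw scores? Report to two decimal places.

Σσ²ᵢ = 1.68² + 0.74² + 1.36² = 5.2196
Covariances σ_ij = r_ij · s_i · s_j:
  σ(Q1,Q2) = 0.61 × 1.68 × 0.74 = 0.7584
  σ(Q1,Q3) = 0.34 × 1.68 × 1.36 = 0.7768
  σ(Q2,Q3) = 0.36 × 0.74 × 1.36 = 0.3623
σ²_T = Σσ²ᵢ + 2·Σσ_ij = 5.2196 + 2 × 1.8975 = 9.0146
α = (3/2)·(1 − 5.2196/9.0146) = 0.63

coefficient alpha = 0.63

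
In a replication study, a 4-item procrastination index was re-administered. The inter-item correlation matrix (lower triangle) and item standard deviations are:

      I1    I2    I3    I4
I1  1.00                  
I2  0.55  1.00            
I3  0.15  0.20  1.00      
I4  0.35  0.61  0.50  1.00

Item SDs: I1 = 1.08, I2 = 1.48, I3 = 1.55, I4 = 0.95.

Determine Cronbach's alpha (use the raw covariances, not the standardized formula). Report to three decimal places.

Σσ²ᵢ = 1.08² + 1.48² + 1.55² + 0.95² = 6.6618
Covariances σ_ij = r_ij · s_i · s_j:
  σ(I1,I2) = 0.55 × 1.08 × 1.48 = 0.8791
  σ(I1,I3) = 0.15 × 1.08 × 1.55 = 0.2511
  σ(I1,I4) = 0.35 × 1.08 × 0.95 = 0.3591
  σ(I2,I3) = 0.20 × 1.48 × 1.55 = 0.4588
  σ(I2,I4) = 0.61 × 1.48 × 0.95 = 0.8577
  σ(I3,I4) = 0.50 × 1.55 × 0.95 = 0.7362
σ²_T = Σσ²ᵢ + 2·Σσ_ij = 6.6618 + 2 × 3.5420 = 13.7458
α = (4/3)·(1 − 6.6618/13.7458) = 0.687

Cronbach's alpha = 0.687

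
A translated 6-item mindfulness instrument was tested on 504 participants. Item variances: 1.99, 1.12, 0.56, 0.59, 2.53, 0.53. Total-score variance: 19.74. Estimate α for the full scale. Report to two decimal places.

α = 0.76

Σσᵢ² = 1.99 + 1.12 + 0.56 + 0.59 + 2.53 + 0.53 = 7.32
α = (k/(k−1))·(1 − Σσᵢ²/total variance) = (6/5)·(1 − 7.32/19.74) = 0.76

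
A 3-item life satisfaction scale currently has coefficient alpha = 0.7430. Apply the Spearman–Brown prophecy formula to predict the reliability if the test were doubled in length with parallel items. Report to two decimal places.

Length factor m = 2
α' = m·α / (1 + (m−1)·α)
   = 2 × 0.7430 / (1 + (2 − 1) × 0.7430)
   = 1.4860 / 1.7430 = 0.85

predicted reliability = 0.85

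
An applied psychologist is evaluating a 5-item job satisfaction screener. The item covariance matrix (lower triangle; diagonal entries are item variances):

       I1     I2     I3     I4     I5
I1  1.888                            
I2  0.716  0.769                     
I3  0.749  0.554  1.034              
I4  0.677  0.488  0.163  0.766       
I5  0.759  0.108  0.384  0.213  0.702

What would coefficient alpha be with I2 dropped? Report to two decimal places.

Remaining items: I1, I3, I4, I5 (k = 4).
ΣVar(i) = 1.888 + 1.034 + 0.766 + 0.702 = 4.390
total variance = 4.390 + 2 × 2.945 = 10.280
α (item deleted) = (4/3)·(1 − 4.390/10.280) = 0.76

α = 0.76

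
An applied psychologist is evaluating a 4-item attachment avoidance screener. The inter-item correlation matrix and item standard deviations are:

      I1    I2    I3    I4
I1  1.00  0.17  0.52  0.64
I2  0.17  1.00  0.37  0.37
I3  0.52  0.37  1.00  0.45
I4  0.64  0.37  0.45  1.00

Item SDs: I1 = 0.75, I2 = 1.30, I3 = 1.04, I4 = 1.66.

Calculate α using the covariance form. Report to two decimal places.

Σσ²ᵢ = 0.75² + 1.30² + 1.04² + 1.66² = 6.0897
Covariances σ_ij = r_ij · s_i · s_j:
  σ(I1,I2) = 0.17 × 0.75 × 1.30 = 0.1658
  σ(I1,I3) = 0.52 × 0.75 × 1.04 = 0.4056
  σ(I1,I4) = 0.64 × 0.75 × 1.66 = 0.7968
  σ(I2,I3) = 0.37 × 1.30 × 1.04 = 0.5002
  σ(I2,I4) = 0.37 × 1.30 × 1.66 = 0.7985
  σ(I3,I4) = 0.45 × 1.04 × 1.66 = 0.7769
σ²_T = Σσ²ᵢ + 2·Σσ_ij = 6.0897 + 2 × 3.4438 = 12.9773
α = (4/3)·(1 − 6.0897/12.9773) = 0.71

α = 0.71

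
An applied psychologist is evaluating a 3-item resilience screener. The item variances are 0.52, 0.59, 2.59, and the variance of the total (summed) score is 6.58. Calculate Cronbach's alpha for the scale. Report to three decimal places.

α = 0.657

Σσᵢ² = 0.52 + 0.59 + 2.59 = 3.70
α = (k/(k−1))·(1 − Σσᵢ²/total variance) = (3/2)·(1 − 3.70/6.58) = 0.657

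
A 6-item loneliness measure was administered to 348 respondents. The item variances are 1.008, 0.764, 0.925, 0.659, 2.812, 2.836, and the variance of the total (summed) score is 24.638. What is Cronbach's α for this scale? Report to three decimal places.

Σσᵢ² = 1.008 + 0.764 + 0.925 + 0.659 + 2.812 + 2.836 = 9.004
α = (k/(k−1))·(1 − Σσᵢ²/σ²_T) = (6/5)·(1 − 9.004/24.638) = 0.761

Cronbach's α = 0.761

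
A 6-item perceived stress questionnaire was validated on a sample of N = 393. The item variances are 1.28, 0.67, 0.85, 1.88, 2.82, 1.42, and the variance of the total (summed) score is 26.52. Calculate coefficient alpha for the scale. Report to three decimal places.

coefficient alpha = 0.796

Σσ²ᵢ = 1.28 + 0.67 + 0.85 + 1.88 + 2.82 + 1.42 = 8.92
α = (k/(k−1))·(1 − Σσ²ᵢ/Var(T)) = (6/5)·(1 − 8.92/26.52) = 0.796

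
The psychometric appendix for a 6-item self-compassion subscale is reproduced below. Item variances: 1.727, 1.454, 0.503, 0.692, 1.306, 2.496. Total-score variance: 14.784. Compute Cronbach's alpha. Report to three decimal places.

sum of item variances = 1.727 + 1.454 + 0.503 + 0.692 + 1.306 + 2.496 = 8.178
α = (k/(k−1))·(1 − sum of item variances/Var(T)) = (6/5)·(1 − 8.178/14.784) = 0.536

α = 0.536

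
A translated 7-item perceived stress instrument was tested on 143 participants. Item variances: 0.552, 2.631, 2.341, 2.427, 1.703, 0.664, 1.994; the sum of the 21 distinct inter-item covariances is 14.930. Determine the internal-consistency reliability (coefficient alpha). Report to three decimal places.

coefficient alpha = 0.826

Σσ²ᵢ = 0.552 + 2.631 + 2.341 + 2.427 + 1.703 + 0.664 + 1.994 = 12.312
Sum of distinct covariances = 14.930
Var(T) = Σσ²ᵢ + 2·Σcov = 12.312 + 2 × 14.930 = 42.172
α = (7/6)·(1 − 12.312/42.172) = 0.826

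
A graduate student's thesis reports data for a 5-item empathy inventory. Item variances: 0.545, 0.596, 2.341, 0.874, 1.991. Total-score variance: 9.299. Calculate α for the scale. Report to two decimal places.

Σσᵢ² = 0.545 + 0.596 + 2.341 + 0.874 + 1.991 = 6.347
α = (k/(k−1))·(1 − Σσᵢ²/σ²_total) = (5/4)·(1 − 6.347/9.299) = 0.40

α = 0.40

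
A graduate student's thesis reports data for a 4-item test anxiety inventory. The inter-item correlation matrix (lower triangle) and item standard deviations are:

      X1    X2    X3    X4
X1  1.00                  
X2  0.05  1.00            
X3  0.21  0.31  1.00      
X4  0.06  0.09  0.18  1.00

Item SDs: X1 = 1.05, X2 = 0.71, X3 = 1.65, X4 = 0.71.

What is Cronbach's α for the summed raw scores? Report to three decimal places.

Σσ²ᵢ = 1.05² + 0.71² + 1.65² + 0.71² = 4.8332
Covariances σ_ij = r_ij · s_i · s_j:
  σ(X1,X2) = 0.05 × 1.05 × 0.71 = 0.0373
  σ(X1,X3) = 0.21 × 1.05 × 1.65 = 0.3638
  σ(X1,X4) = 0.06 × 1.05 × 0.71 = 0.0447
  σ(X2,X3) = 0.31 × 0.71 × 1.65 = 0.3632
  σ(X2,X4) = 0.09 × 0.71 × 0.71 = 0.0454
  σ(X3,X4) = 0.18 × 1.65 × 0.71 = 0.2109
σ²_T = Σσ²ᵢ + 2·Σσ_ij = 4.8332 + 2 × 1.0653 = 6.9638
α = (4/3)·(1 − 4.8332/6.9638) = 0.408

α = 0.408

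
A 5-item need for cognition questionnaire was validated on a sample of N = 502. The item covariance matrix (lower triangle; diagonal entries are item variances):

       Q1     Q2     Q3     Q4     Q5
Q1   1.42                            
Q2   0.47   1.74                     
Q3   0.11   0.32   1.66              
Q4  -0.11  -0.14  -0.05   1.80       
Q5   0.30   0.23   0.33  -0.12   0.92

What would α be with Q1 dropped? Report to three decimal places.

Remaining items: Q2, Q3, Q4, Q5 (k = 4).
ΣVar(i) = 1.74 + 1.66 + 1.80 + 0.92 = 6.12
σ²_T = 6.12 + 2 × 0.57 = 7.26
α (item deleted) = (4/3)·(1 − 6.12/7.26) = 0.209

α = 0.209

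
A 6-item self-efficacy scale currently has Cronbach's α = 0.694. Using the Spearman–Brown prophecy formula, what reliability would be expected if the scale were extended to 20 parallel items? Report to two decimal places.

Length factor m = 20/6 = 3.3333
α' = m·α / (1 + (m−1)·α)
   = 20/6 × 0.694 / (1 + (20/6 − 1) × 0.694)
   = 2.3133 / 2.6193 = 0.88

predicted reliability = 0.88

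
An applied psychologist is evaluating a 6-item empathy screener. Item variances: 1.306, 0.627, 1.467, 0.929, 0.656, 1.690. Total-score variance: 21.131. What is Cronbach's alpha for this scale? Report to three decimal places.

Σσ²ᵢ = 1.306 + 0.627 + 1.467 + 0.929 + 0.656 + 1.690 = 6.675
α = (k/(k−1))·(1 − Σσ²ᵢ/Var(T)) = (6/5)·(1 − 6.675/21.131) = 0.821

Cronbach's alpha = 0.821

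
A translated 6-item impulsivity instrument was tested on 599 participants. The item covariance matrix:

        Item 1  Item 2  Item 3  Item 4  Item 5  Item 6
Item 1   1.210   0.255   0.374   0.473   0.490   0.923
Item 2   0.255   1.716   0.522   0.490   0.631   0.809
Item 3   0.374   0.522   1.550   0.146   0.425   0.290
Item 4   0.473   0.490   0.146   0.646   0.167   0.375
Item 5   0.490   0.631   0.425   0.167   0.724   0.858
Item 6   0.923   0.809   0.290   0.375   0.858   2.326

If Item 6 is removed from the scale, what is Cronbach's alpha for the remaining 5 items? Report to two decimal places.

Remaining items: Item 1, Item 2, Item 3, Item 4, Item 5 (k = 5).
Σσᵢ² = 1.210 + 1.716 + 1.550 + 0.646 + 0.724 = 5.846
total variance = 5.846 + 2 × 3.973 = 13.792
α (item deleted) = (5/4)·(1 − 5.846/13.792) = 0.72

Cronbach's alpha = 0.72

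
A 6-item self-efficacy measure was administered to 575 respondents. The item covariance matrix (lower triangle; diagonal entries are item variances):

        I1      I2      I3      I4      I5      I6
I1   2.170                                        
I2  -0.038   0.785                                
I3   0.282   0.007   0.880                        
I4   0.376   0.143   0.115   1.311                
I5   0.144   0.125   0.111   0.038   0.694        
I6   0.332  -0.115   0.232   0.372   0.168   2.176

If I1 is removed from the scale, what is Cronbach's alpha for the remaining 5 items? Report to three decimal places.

Cronbach's alpha = 0.363

Remaining items: I2, I3, I4, I5, I6 (k = 5).
sum of item variances = 0.785 + 0.880 + 1.311 + 0.694 + 2.176 = 5.846
Var(T) = 5.846 + 2 × 1.196 = 8.238
α (item deleted) = (5/4)·(1 − 5.846/8.238) = 0.363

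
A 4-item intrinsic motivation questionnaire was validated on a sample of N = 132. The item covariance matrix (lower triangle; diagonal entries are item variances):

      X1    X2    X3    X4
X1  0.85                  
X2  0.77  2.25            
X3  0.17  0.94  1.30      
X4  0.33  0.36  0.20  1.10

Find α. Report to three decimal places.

Σσ²ᵢ = 0.85 + 2.25 + 1.30 + 1.10 = 5.50
Sum of off-diagonal covariances = 2.77
total variance = 5.50 + 2 × 2.77 = 11.04
α = (k/(k−1))·(1 − Σσ²ᵢ/total variance) = (4/3)·(1 − 5.50/11.04) = 0.669

α = 0.669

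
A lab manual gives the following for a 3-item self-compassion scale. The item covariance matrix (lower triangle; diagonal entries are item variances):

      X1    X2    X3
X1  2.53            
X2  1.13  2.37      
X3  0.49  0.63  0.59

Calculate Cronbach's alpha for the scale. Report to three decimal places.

Σσᵢ² = 2.53 + 2.37 + 0.59 = 5.49
Sum of the distinct covariances = 2.25
σ²_T = 5.49 + 2 × 2.25 = 9.99
α = (k/(k−1))·(1 − Σσᵢ²/σ²_T) = (3/2)·(1 − 5.49/9.99) = 0.676

Cronbach's alpha = 0.676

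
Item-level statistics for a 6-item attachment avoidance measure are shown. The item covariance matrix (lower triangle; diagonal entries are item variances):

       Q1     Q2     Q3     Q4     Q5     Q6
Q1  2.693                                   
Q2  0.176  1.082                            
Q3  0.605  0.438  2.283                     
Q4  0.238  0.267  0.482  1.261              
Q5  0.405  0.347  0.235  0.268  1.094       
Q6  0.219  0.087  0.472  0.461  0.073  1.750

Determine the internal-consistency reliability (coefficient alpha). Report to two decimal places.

Σσᵢ² = 2.693 + 1.082 + 2.283 + 1.261 + 1.094 + 1.750 = 10.163
Sum of the distinct covariances = 4.773
σ²_T = 10.163 + 2 × 4.773 = 19.709
α = (k/(k−1))·(1 − Σσᵢ²/σ²_T) = (6/5)·(1 − 10.163/19.709) = 0.58

coefficient alpha = 0.58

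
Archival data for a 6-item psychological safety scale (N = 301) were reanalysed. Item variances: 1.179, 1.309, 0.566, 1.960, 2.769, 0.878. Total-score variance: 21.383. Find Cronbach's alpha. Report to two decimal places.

Σσᵢ² = 1.179 + 1.309 + 0.566 + 1.960 + 2.769 + 0.878 = 8.661
α = (k/(k−1))·(1 − Σσᵢ²/σ²_T) = (6/5)·(1 − 8.661/21.383) = 0.71

Cronbach's alpha = 0.71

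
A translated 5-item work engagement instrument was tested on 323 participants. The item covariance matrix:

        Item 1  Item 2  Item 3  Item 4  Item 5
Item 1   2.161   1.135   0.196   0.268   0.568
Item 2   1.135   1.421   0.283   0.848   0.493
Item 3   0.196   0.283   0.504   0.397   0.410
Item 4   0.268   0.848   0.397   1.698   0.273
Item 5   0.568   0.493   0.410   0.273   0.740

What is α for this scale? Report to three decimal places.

α = 0.749

Σσ²ᵢ = 2.161 + 1.421 + 0.504 + 1.698 + 0.740 = 6.524
Sum of the distinct covariances = 4.871
total variance = 6.524 + 2 × 4.871 = 16.266
α = (k/(k−1))·(1 − Σσ²ᵢ/total variance) = (5/4)·(1 − 6.524/16.266) = 0.749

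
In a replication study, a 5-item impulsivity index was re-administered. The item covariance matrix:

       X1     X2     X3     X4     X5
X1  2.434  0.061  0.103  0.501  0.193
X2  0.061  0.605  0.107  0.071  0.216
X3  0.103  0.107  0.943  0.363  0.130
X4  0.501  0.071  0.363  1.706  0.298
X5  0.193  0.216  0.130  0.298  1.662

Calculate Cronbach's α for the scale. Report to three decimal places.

Cronbach's α = 0.447

Σσ²ᵢ = 2.434 + 0.605 + 0.943 + 1.706 + 1.662 = 7.350
Sum of off-diagonal covariances = 2.043
total variance = 7.350 + 2 × 2.043 = 11.436
α = (k/(k−1))·(1 − Σσ²ᵢ/total variance) = (5/4)·(1 − 7.350/11.436) = 0.447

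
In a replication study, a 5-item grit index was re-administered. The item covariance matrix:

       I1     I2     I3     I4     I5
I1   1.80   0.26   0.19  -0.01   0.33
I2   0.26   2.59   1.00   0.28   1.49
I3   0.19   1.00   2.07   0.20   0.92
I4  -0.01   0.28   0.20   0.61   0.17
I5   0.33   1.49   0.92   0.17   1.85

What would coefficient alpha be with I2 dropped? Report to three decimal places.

Remaining items: I1, I3, I4, I5 (k = 4).
ΣVar(i) = 1.80 + 2.07 + 0.61 + 1.85 = 6.33
σ²_total = 6.33 + 2 × 1.80 = 9.93
α (item deleted) = (4/3)·(1 − 6.33/9.93) = 0.483

coefficient alpha = 0.483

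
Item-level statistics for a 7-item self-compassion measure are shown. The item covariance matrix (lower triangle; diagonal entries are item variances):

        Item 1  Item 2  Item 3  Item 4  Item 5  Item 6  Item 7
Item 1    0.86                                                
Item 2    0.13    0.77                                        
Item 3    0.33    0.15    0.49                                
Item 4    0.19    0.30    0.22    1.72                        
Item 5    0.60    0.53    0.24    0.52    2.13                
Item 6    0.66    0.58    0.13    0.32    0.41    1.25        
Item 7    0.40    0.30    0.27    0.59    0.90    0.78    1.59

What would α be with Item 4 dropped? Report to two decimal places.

α = 0.77

Remaining items: Item 1, Item 2, Item 3, Item 5, Item 6, Item 7 (k = 6).
Σσᵢ² = 0.86 + 0.77 + 0.49 + 2.13 + 1.25 + 1.59 = 7.09
σ²_T = 7.09 + 2 × 6.41 = 19.91
α (item deleted) = (6/5)·(1 − 7.09/19.91) = 0.77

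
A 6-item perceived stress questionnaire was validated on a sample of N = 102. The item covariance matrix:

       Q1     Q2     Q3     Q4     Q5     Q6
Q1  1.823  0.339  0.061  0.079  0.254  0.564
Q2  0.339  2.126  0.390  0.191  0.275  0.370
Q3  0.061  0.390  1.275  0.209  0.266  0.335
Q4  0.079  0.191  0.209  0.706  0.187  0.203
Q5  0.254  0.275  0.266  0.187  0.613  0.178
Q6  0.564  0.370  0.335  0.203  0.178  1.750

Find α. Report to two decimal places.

α = 0.58

Σσ²ᵢ = 1.823 + 2.126 + 1.275 + 0.706 + 0.613 + 1.750 = 8.293
Sum of off-diagonal covariances = 3.901
Var(T) = 8.293 + 2 × 3.901 = 16.095
α = (k/(k−1))·(1 − Σσ²ᵢ/Var(T)) = (6/5)·(1 − 8.293/16.095) = 0.58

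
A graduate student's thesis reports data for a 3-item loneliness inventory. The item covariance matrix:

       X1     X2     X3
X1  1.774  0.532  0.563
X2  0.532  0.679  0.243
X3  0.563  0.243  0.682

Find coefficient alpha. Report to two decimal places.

coefficient alpha = 0.69

sum of item variances = 1.774 + 0.679 + 0.682 = 3.135
Sum of the distinct covariances = 1.338
total variance = 3.135 + 2 × 1.338 = 5.811
α = (k/(k−1))·(1 − sum of item variances/total variance) = (3/2)·(1 − 3.135/5.811) = 0.69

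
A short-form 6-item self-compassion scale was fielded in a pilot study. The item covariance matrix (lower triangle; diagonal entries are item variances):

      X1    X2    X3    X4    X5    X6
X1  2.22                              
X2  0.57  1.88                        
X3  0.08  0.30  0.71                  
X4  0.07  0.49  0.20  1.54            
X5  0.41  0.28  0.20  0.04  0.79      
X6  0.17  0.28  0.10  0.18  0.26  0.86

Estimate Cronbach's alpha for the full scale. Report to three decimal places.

α = 0.571

sum of item variances = 2.22 + 1.88 + 0.71 + 1.54 + 0.79 + 0.86 = 8.00
Σ_{i<j} σ_ij = 3.63
σ²_total = 8.00 + 2 × 3.63 = 15.26
α = (k/(k−1))·(1 − sum of item variances/σ²_total) = (6/5)·(1 − 8.00/15.26) = 0.571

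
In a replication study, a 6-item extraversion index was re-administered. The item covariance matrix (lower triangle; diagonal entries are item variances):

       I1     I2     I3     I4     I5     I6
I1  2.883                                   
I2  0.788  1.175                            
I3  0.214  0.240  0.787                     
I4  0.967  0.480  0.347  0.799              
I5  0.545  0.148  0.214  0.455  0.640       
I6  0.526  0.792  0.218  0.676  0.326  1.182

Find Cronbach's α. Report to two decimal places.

Cronbach's α = 0.78

Σσᵢ² = 2.883 + 1.175 + 0.787 + 0.799 + 0.640 + 1.182 = 7.466
Σ_{i<j} σ_ij = 6.936
Var(T) = 7.466 + 2 × 6.936 = 21.338
α = (k/(k−1))·(1 − Σσᵢ²/Var(T)) = (6/5)·(1 − 7.466/21.338) = 0.78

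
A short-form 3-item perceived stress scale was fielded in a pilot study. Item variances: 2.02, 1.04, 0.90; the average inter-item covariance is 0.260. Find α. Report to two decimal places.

α = 0.42

Σσ²ᵢ = 2.02 + 1.04 + 0.90 = 3.96
Sum of the 3 distinct covariances = 3 × 0.260 = 0.780
σ²_T = Σσ²ᵢ + 2·Σcov = 3.96 + 2 × 0.780 = 5.520
α = (3/2)·(1 − 3.96/5.520) = 0.42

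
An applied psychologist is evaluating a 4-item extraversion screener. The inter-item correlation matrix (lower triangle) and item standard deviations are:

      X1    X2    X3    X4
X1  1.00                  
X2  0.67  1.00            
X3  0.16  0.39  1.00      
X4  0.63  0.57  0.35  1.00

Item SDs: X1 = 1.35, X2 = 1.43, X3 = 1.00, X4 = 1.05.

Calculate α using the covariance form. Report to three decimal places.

α = 0.778

Σσ²ᵢ = 1.35² + 1.43² + 1.00² + 1.05² = 5.9699
Covariances σ_ij = r_ij · s_i · s_j:
  σ(X1,X2) = 0.67 × 1.35 × 1.43 = 1.2934
  σ(X1,X3) = 0.16 × 1.35 × 1.00 = 0.2160
  σ(X1,X4) = 0.63 × 1.35 × 1.05 = 0.8930
  σ(X2,X3) = 0.39 × 1.43 × 1.00 = 0.5577
  σ(X2,X4) = 0.57 × 1.43 × 1.05 = 0.8559
  σ(X3,X4) = 0.35 × 1.00 × 1.05 = 0.3675
σ²_T = Σσ²ᵢ + 2·Σσ_ij = 5.9699 + 2 × 4.1835 = 14.3369
α = (4/3)·(1 − 5.9699/14.3369) = 0.778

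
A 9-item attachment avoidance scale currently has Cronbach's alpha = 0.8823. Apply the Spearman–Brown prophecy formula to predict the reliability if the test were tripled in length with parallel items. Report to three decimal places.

predicted reliability = 0.957

Length factor m = 3
α' = m·α / (1 + (m−1)·α)
   = 3 × 0.8823 / (1 + (3 − 1) × 0.8823)
   = 2.6469 / 2.7646 = 0.957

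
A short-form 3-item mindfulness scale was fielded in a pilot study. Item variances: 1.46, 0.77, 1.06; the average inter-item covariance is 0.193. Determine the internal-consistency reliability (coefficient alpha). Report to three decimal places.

sum of item variances = 1.46 + 0.77 + 1.06 = 3.29
Sum of the 3 distinct covariances = 3 × 0.193 = 0.579
total variance = sum of item variances + 2·Σcov = 3.29 + 2 × 0.579 = 4.448
α = (3/2)·(1 − 3.29/4.448) = 0.391

α = 0.391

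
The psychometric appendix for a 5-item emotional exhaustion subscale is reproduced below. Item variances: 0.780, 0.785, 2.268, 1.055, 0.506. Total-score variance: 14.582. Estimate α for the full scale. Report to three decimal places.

ΣVar(i) = 0.780 + 0.785 + 2.268 + 1.055 + 0.506 = 5.394
α = (k/(k−1))·(1 − ΣVar(i)/σ²_T) = (5/4)·(1 − 5.394/14.582) = 0.788

α = 0.788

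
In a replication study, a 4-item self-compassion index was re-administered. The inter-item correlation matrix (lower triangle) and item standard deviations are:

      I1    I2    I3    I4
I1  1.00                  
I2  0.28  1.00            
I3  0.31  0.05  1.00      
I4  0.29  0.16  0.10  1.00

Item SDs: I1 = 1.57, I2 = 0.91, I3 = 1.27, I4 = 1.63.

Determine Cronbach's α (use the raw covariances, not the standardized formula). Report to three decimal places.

Σσ²ᵢ = 1.57² + 0.91² + 1.27² + 1.63² = 7.5628
Covariances σ_ij = r_ij · s_i · s_j:
  σ(I1,I2) = 0.28 × 1.57 × 0.91 = 0.4000
  σ(I1,I3) = 0.31 × 1.57 × 1.27 = 0.6181
  σ(I1,I4) = 0.29 × 1.57 × 1.63 = 0.7421
  σ(I2,I3) = 0.05 × 0.91 × 1.27 = 0.0578
  σ(I2,I4) = 0.16 × 0.91 × 1.63 = 0.2373
  σ(I3,I4) = 0.10 × 1.27 × 1.63 = 0.2070
σ²_T = Σσ²ᵢ + 2·Σσ_ij = 7.5628 + 2 × 2.2623 = 12.0874
α = (4/3)·(1 − 7.5628/12.0874) = 0.499

Cronbach's α = 0.499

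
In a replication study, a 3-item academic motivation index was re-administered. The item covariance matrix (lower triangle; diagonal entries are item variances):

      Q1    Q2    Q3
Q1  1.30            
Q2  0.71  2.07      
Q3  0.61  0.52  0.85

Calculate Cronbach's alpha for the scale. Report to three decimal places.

ΣVar(i) = 1.30 + 2.07 + 0.85 = 4.22
Sum of off-diagonal covariances = 1.84
σ²_T = 4.22 + 2 × 1.84 = 7.90
α = (k/(k−1))·(1 − ΣVar(i)/σ²_T) = (3/2)·(1 − 4.22/7.90) = 0.699

α = 0.699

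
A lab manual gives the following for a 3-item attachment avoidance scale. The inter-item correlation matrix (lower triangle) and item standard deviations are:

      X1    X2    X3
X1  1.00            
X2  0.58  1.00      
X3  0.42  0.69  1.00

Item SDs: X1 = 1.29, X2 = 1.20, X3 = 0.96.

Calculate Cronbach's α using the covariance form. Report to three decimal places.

Cronbach's α = 0.785

Σσ²ᵢ = 1.29² + 1.20² + 0.96² = 4.0257
Covariances σ_ij = r_ij · s_i · s_j:
  σ(X1,X2) = 0.58 × 1.29 × 1.20 = 0.8978
  σ(X1,X3) = 0.42 × 1.29 × 0.96 = 0.5201
  σ(X2,X3) = 0.69 × 1.20 × 0.96 = 0.7949
σ²_T = Σσ²ᵢ + 2·Σσ_ij = 4.0257 + 2 × 2.2128 = 8.4513
α = (3/2)·(1 − 4.0257/8.4513) = 0.785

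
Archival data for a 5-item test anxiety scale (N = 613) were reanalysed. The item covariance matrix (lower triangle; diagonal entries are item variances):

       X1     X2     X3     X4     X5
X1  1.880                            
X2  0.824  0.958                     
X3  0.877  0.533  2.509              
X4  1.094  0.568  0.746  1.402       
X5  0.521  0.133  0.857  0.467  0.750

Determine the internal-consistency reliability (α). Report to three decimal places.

sum of item variances = 1.880 + 0.958 + 2.509 + 1.402 + 0.750 = 7.499
Sum of the distinct covariances = 6.620
σ²_total = 7.499 + 2 × 6.620 = 20.739
α = (k/(k−1))·(1 − sum of item variances/σ²_total) = (5/4)·(1 − 7.499/20.739) = 0.798

α = 0.798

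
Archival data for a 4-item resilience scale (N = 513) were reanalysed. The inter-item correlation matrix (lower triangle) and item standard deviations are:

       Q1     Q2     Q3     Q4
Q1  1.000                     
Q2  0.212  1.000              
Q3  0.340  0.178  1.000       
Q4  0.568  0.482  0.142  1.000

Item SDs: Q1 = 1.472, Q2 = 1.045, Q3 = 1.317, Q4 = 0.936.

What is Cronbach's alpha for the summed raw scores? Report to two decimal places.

Σσ²ᵢ = 1.472² + 1.045² + 1.317² + 0.936² = 5.8694
Covariances σ_ij = r_ij · s_i · s_j:
  σ(Q1,Q2) = 0.212 × 1.472 × 1.045 = 0.3261
  σ(Q1,Q3) = 0.340 × 1.472 × 1.317 = 0.6591
  σ(Q1,Q4) = 0.568 × 1.472 × 0.936 = 0.7826
  σ(Q2,Q3) = 0.178 × 1.045 × 1.317 = 0.2450
  σ(Q2,Q4) = 0.482 × 1.045 × 0.936 = 0.4715
  σ(Q3,Q4) = 0.142 × 1.317 × 0.936 = 0.1750
σ²_T = Σσ²ᵢ + 2·Σσ_ij = 5.8694 + 2 × 2.6593 = 11.1880
α = (4/3)·(1 − 5.8694/11.1880) = 0.63

α = 0.63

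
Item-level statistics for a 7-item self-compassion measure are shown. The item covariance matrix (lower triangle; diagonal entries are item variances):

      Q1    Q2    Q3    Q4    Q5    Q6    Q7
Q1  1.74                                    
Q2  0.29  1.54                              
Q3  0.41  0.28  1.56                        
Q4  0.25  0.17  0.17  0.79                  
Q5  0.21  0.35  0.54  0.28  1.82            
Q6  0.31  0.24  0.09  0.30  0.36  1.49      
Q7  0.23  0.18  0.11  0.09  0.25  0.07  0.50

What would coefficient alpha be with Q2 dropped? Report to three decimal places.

α = 0.578

Remaining items: Q1, Q3, Q4, Q5, Q6, Q7 (k = 6).
Σσᵢ² = 1.74 + 1.56 + 0.79 + 1.82 + 1.49 + 0.50 = 7.90
σ²_total = 7.90 + 2 × 3.67 = 15.24
α (item deleted) = (6/5)·(1 − 7.90/15.24) = 0.578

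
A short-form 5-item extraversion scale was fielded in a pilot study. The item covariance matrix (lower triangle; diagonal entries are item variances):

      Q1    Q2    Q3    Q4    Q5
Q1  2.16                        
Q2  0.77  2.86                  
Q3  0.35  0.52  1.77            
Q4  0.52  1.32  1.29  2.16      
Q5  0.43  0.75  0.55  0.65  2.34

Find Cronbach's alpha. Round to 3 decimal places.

Cronbach's alpha = 0.699

Σσ²ᵢ = 2.16 + 2.86 + 1.77 + 2.16 + 2.34 = 11.29
Sum of the distinct covariances = 7.15
Var(T) = 11.29 + 2 × 7.15 = 25.59
α = (k/(k−1))·(1 − Σσ²ᵢ/Var(T)) = (5/4)·(1 − 11.29/25.59) = 0.699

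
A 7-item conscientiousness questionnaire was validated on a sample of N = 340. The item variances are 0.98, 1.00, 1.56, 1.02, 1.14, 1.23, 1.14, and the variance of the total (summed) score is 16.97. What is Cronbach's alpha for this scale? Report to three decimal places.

Cronbach's alpha = 0.612

sum of item variances = 0.98 + 1.00 + 1.56 + 1.02 + 1.14 + 1.23 + 1.14 = 8.07
α = (k/(k−1))·(1 − sum of item variances/σ²_T) = (7/6)·(1 − 8.07/16.97) = 0.612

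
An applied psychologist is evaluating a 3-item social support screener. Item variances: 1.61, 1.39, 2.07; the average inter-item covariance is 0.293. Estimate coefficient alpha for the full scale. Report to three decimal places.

α = 0.386

ΣVar(i) = 1.61 + 1.39 + 2.07 = 5.07
Sum of the 3 distinct covariances = 3 × 0.293 = 0.879
Var(T) = ΣVar(i) + 2·Σcov = 5.07 + 2 × 0.879 = 6.828
α = (3/2)·(1 − 5.07/6.828) = 0.386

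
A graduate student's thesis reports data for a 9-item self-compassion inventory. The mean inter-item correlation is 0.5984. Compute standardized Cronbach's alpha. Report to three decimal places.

Standardized α = k·r̄ / (1 + (k−1)·r̄) = 9 × 0.5984 / (1 + 8 × 0.5984)
  = 5.3856 / 5.7872 = 0.931

α = 0.931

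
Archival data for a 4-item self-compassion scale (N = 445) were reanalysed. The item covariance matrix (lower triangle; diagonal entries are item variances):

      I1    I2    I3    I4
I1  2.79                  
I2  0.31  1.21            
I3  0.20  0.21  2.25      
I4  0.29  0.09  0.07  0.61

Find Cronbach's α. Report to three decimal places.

ΣVar(i) = 2.79 + 1.21 + 2.25 + 0.61 = 6.86
Sum of off-diagonal covariances = 1.17
Var(T) = 6.86 + 2 × 1.17 = 9.20
α = (k/(k−1))·(1 − ΣVar(i)/Var(T)) = (4/3)·(1 − 6.86/9.20) = 0.339

Cronbach's α = 0.339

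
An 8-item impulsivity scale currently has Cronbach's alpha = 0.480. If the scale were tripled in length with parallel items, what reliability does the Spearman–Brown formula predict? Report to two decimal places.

predicted reliability = 0.73

Length factor m = 3
α' = m·α / (1 + (m−1)·α)
   = 3 × 0.480 / (1 + (3 − 1) × 0.480)
   = 1.4400 / 1.9600 = 0.73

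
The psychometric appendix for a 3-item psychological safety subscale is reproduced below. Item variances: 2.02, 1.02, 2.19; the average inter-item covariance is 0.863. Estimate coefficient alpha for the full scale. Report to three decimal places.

ΣVar(i) = 2.02 + 1.02 + 2.19 = 5.23
Sum of the 3 distinct covariances = 3 × 0.863 = 2.589
Var(T) = ΣVar(i) + 2·Σcov = 5.23 + 2 × 2.589 = 10.408
α = (3/2)·(1 − 5.23/10.408) = 0.746

α = 0.746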